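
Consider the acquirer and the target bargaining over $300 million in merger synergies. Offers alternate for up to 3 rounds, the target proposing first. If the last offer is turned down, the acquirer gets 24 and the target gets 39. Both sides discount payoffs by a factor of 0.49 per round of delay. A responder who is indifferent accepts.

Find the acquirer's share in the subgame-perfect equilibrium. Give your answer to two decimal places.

80.73

Round 3 (the target proposes): the acquirer gets 24 if talks fail, so the target offers 24 and keeps 276.
Round 2 (the acquirer proposes): the target can get 276 next round, worth 0.49 × 276 = 135.24 now; the acquirer offers that and keeps 164.76.
Round 1 (the target proposes): the acquirer can get 164.76 next round, worth 0.49 × 164.76 = 80.7324 now; the target offers that and keeps 219.2676.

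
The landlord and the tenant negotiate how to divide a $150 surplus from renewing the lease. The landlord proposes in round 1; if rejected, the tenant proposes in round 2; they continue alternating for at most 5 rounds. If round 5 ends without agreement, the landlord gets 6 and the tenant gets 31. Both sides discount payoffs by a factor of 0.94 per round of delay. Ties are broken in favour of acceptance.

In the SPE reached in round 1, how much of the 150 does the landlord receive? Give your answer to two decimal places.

Round 5 (the landlord proposes): the tenant gets 31 if talks fail, so the landlord offers 31 and keeps 119.
Round 4 (the tenant proposes): the landlord can get 119 next round, worth 0.94 × 119 = 111.86 now, so the tenant offers 111.86, keeping 38.14.
Round 3 (the landlord proposes): the tenant can get 38.14 next round, worth 0.94 × 38.14 = 35.8516 now, so the landlord offers 35.8516, keeping 114.1484.
Round 2 (the tenant proposes): the landlord can get 114.1484 next round, worth 0.94 × 114.1484 = 107.299496 now; the tenant offers that and keeps 42.700504.
Round 1 (the landlord proposes): the tenant can get 42.700504 next round, worth 0.94 × 42.700504 = 40.13847376 now. The landlord offers 40.13847376 and keeps 150 − 40.13847376 = 109.86152624.

109.86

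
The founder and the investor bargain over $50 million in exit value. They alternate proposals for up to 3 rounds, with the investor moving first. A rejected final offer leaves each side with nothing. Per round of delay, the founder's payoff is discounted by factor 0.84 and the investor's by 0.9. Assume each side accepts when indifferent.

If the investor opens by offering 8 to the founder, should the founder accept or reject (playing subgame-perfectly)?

Work out the founder's continuation value if the offer is rejected.
Round 3 (the investor proposes): rejection yields 0 for the founder; the investor offers 0 and keeps 50.
Round 2 (the founder proposes): the investor can get 50 next round, worth 0.9 × 50 = 45 now; the founder offers that and keeps 5.
So by rejecting in round 1, the founder gets 5 next round, worth 0.84 × 5 = 4.2 now.
Offer 8 ≥ 4.2, so the founder accepts.

Accept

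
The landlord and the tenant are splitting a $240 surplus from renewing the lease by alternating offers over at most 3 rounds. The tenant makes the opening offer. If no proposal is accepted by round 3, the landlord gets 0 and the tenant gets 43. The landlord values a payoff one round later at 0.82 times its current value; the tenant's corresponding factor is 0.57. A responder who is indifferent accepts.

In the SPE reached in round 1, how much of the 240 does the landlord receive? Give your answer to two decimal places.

84.62

Round 3 (the tenant proposes): the landlord will accept anything ≥ 0, so the tenant offers 0 and keeps 240.
Round 2 (the landlord proposes): the tenant can get 240 next round, worth 0.57 × 240 = 136.8 now; the landlord offers that and keeps 103.2.
Round 1 (the tenant proposes): the landlord can get 103.2 next round, worth 0.82 × 103.2 = 84.624 now, so the tenant offers 84.624, keeping 155.376.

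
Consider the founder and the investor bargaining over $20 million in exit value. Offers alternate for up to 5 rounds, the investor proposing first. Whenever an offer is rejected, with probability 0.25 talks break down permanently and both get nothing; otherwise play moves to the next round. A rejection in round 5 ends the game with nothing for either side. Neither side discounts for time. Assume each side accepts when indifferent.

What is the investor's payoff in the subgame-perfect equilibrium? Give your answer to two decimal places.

By backward induction:
Round 5 (the investor proposes): the founder will accept anything ≥ 0, so the investor offers 0 and keeps 20.
Round 4 (the founder proposes): rejecting gives the investor an expected 0.75 × 20 = 15. The founder offers 15 and keeps 20 − 15 = 5.
Round 3 (the investor proposes): rejecting gives the founder an expected 0.75 × 5 = 3.75; the investor offers that and keeps 16.25.
Round 2 (the founder proposes): rejecting gives the investor an expected 0.75 × 16.25 = 12.1875, so the founder offers 12.1875, keeping 7.8125.
Round 1 (the investor proposes): rejecting gives the founder an expected 0.75 × 7.8125 = 5.859375. The investor offers 5.859375 and keeps 20 − 5.859375 = 14.140625.

14.14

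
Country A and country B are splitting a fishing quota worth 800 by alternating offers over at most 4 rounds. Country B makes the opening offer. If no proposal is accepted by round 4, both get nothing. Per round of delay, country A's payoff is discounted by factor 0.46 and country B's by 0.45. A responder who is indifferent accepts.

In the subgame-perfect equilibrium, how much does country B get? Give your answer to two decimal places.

Round 4 (country A proposes): rejection yields 0 for country B; country A offers 0 and keeps 800.
Round 3 (country B proposes): country A can get 800 next round, worth 0.46 × 800 = 368 now, so country B offers 368, keeping 432.
Round 2 (country A proposes): country B can get 432 next round, worth 0.45 × 432 = 194.4 now; country A offers that and keeps 605.6.
Round 1 (country B proposes): country A can get 605.6 next round, worth 0.46 × 605.6 = 278.576 now. Country B offers 278.576 and keeps 800 − 278.576 = 521.424.

521.42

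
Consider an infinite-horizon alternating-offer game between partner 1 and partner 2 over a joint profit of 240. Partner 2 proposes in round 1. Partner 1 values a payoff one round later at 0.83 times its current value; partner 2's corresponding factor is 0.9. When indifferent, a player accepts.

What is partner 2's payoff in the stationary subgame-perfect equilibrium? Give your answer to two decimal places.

161.26

When partner 2 proposes, partner 1 accepts any offer worth at least 0.83 times what partner 1 would get by proposing next round; and vice versa.
This gives x = 240 − 0.83y and y = 240 − 0.9x, where x and y are each side's share when it proposes.
Hence (1 − 0.83·0.9)x = 240(1 − 0.83), i.e. 0.253·x = 40.8.
x ≈ 161.2648; partner 1's share is 240 − x ≈ 78.7352.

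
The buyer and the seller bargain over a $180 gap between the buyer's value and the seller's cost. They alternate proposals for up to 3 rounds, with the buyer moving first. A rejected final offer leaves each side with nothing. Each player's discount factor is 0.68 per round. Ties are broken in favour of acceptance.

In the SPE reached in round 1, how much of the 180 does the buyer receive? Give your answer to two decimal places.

140.83

Round 3 (the buyer proposes): rejection yields 0 for the seller; the buyer offers 0 and keeps 180.
Round 2 (the seller proposes): the buyer can get 180 next round, worth 0.68 × 180 = 122.4 now; the seller offers that and keeps 57.6.
Round 1 (the buyer proposes): the seller can get 57.6 next round, worth 0.68 × 57.6 = 39.168 now; the buyer offers that and keeps 140.832.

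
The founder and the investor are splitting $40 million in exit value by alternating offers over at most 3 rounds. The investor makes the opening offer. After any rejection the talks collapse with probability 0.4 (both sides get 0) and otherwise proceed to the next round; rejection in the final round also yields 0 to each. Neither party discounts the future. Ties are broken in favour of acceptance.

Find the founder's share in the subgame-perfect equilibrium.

Round 3 (the investor proposes): rejection yields 0 for the founder; the investor offers 0 and keeps 40.
Round 2 (the founder proposes): rejecting gives the investor an expected 0.6 × 40 = 24; the founder offers that and keeps 16.
Round 1 (the investor proposes): rejecting gives the founder an expected 0.6 × 16 = 9.6. The investor offers 9.6 and keeps 40 − 9.6 = 30.4.

9.6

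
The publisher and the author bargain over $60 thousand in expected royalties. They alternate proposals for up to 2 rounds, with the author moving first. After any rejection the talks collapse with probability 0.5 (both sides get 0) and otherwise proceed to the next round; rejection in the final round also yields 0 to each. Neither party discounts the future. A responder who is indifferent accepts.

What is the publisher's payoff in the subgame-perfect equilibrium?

30

Round 2 (the publisher proposes): rejection yields 0 for the author; the publisher offers 0 and keeps 60.
Round 1 (the author proposes): rejecting gives the publisher an expected 0.5 × 60 = 30, so the author offers 30, keeping 30.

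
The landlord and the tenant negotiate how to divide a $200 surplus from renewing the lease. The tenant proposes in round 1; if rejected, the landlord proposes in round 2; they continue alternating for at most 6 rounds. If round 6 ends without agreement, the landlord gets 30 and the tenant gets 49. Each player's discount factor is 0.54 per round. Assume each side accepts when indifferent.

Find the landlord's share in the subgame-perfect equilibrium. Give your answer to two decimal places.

Round 6 (the landlord proposes): the tenant gets 49 if talks fail, so the landlord offers 49 and keeps 151.
Round 5 (the tenant proposes): the landlord can get 151 next round, worth 0.54 × 151 = 81.54 now; the tenant offers that and keeps 118.46.
Round 4 (the landlord proposes): the tenant can get 118.46 next round, worth 0.54 × 118.46 = 63.9684 now, so the landlord offers 63.9684, keeping 136.0316.
Round 3 (the tenant proposes): the landlord can get 136.0316 next round, worth 0.54 × 136.0316 = 73.457064 now, so the tenant offers 73.457064, keeping 126.542936.
Round 2 (the landlord proposes): the tenant can get 126.542936 next round, worth 0.54 × 126.542936 = 68.33318544 now. The landlord offers 68.33318544 and keeps 200 − 68.33318544 = 131.66681456.
Round 1 (the tenant proposes): the landlord can get 131.66681456 next round, worth 0.54 × 131.66681456 = 71.1000798624 now. The tenant offers 71.1000798624 and keeps 200 − 71.1000798624 = 128.8999201376.

71.10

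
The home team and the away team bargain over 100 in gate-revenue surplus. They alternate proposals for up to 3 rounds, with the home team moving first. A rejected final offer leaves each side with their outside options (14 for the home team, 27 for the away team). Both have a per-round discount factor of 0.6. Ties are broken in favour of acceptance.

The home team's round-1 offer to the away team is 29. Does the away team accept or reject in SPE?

Round 3 (the home team proposes): the away team gets 27 if talks fail, so the home team offers 27 and keeps 73.
Round 2 (the away team proposes): the home team can get 73 next round, worth 0.6 × 73 = 43.8 now. The away team offers 43.8 and keeps 100 − 43.8 = 56.2.
So by rejecting in round 1, the away team gets 56.2 next round, worth 0.6 × 56.2 = 33.72 now.
Offer 29 < 33.72, so the away team rejects.

Reject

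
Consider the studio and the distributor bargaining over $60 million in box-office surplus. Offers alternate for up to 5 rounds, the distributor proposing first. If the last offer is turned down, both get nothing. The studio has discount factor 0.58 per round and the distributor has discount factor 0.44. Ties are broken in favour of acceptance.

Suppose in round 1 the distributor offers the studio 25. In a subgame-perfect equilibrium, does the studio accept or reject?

Accept

Round 5 (the distributor proposes): the studio will accept anything ≥ 0, so the distributor offers 0 and keeps 60.
Round 4 (the studio proposes): the distributor can get 60 next round, worth 0.44 × 60 = 26.4 now. The studio offers 26.4 and keeps 60 − 26.4 = 33.6.
Round 3 (the distributor proposes): the studio can get 33.6 next round, worth 0.58 × 33.6 = 19.488 now, so the distributor offers 19.488, keeping 40.512.
Round 2 (the studio proposes): the distributor can get 40.512 next round, worth 0.44 × 40.512 = 17.82528 now. The studio offers 17.82528 and keeps 60 − 17.82528 = 42.17472.
So by rejecting in round 1, the studio gets 42.17472 next round, worth 0.58 × 42.17472 = 24.4613376 now.
Offer 25 ≥ 24.4613376, so the studio accepts.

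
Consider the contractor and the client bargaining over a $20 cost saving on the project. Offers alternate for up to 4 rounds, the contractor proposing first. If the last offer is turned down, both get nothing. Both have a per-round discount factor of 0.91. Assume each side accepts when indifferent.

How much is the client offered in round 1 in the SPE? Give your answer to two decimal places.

Round 4 (the client proposes): rejection yields 0 for the contractor; the client offers 0 and keeps 20.
Round 3 (the contractor proposes): the client can get 20 next round, worth 0.91 × 20 = 18.2 now. The contractor offers 18.2 and keeps 20 − 18.2 = 1.8.
Round 2 (the client proposes): the contractor can get 1.8 next round, worth 0.91 × 1.8 = 1.638 now, so the client offers 1.638, keeping 18.362.
Round 1 (the contractor proposes): the client can get 18.362 next round, worth 0.91 × 18.362 = 16.70942 now; the contractor offers that and keeps 3.29058.

16.71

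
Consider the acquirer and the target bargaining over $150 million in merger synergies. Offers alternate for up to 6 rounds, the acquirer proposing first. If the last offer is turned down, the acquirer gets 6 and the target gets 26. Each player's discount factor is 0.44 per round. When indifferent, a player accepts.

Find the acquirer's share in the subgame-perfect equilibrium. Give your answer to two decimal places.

Round 6 (the target proposes): the acquirer gets 6 if talks fail, so the target offers 6 and keeps 144.
Round 5 (the acquirer proposes): the target can get 144 next round, worth 0.44 × 144 = 63.36 now, so the acquirer offers 63.36, keeping 86.64.
Round 4 (the target proposes): the acquirer can get 86.64 next round, worth 0.44 × 86.64 = 38.1216 now, so the target offers 38.1216, keeping 111.8784.
Round 3 (the acquirer proposes): the target can get 111.8784 next round, worth 0.44 × 111.8784 = 49.226496 now. The acquirer offers 49.226496 and keeps 150 − 49.226496 = 100.773504.
Round 2 (the target proposes): the acquirer can get 100.773504 next round, worth 0.44 × 100.773504 = 44.34034176 now; the target offers that and keeps 105.65965824.
Round 1 (the acquirer proposes): the target can get 105.65965824 next round, worth 0.44 × 105.65965824 = 46.4902496256 now; the acquirer offers that and keeps 103.5097503744.

103.51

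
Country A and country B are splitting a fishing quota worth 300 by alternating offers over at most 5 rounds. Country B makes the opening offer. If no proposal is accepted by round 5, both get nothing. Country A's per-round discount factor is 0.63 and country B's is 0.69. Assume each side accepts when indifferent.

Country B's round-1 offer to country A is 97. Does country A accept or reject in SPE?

Accept

Round 5 (country B proposes): country A will accept anything ≥ 0, so country B offers 0 and keeps 300.
Round 4 (country A proposes): country B can get 300 next round, worth 0.69 × 300 = 207 now; country A offers that and keeps 93.
Round 3 (country B proposes): country A can get 93 next round, worth 0.63 × 93 = 58.59 now, so country B offers 58.59, keeping 241.41.
Round 2 (country A proposes): country B can get 241.41 next round, worth 0.69 × 241.41 = 166.5729 now, so country A offers 166.5729, keeping 133.4271.
So by rejecting in round 1, country A gets 133.4271 next round, worth 0.63 × 133.4271 = 84.059073 now.
Offer 97 ≥ 84.059073, so country A accepts.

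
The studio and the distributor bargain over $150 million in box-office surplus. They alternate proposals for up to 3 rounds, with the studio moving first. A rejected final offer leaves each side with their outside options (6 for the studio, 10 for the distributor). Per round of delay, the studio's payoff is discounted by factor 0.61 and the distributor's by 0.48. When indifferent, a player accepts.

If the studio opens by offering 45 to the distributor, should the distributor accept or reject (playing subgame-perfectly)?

Round 3 (the studio proposes): the distributor gets 10 if talks fail, so the studio offers 10 and keeps 140.
Round 2 (the distributor proposes): the studio can get 140 next round, worth 0.61 × 140 = 85.4 now. The distributor offers 85.4 and keeps 150 − 85.4 = 64.6.
So by rejecting in round 1, the distributor gets 64.6 next round, worth 0.48 × 64.6 = 31.008 now.
Offer 45 ≥ 31.008, so the distributor accepts.

Accept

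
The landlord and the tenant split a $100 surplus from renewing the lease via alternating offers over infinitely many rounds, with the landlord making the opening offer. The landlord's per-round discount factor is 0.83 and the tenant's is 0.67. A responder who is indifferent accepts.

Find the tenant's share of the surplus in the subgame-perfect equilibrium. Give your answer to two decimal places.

25.66

In a stationary SPE each proposer offers the other exactly their discounted continuation value.
If the landlord keeps x when proposing and the tenant keeps y when proposing, then x = 100 − 0.67y and y = 100 − 0.83x.
Solving: x = 100(1 − 0.67) / (1 − 0.83·0.67) = 33 / 0.4439 ≈ 74.3411.
The tenant gets 100 − 74.3411 ≈ 25.6589.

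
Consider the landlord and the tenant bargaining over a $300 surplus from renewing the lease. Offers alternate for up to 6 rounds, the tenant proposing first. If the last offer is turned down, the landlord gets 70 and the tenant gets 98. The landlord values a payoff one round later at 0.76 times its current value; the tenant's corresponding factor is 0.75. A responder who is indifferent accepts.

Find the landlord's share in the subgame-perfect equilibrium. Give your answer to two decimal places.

139.37

Round 6 (the landlord proposes): the tenant gets 98 if talks fail, so the landlord offers 98 and keeps 202.
Round 5 (the tenant proposes): the landlord can get 202 next round, worth 0.76 × 202 = 153.52 now. The tenant offers 153.52 and keeps 300 − 153.52 = 146.48.
Round 4 (the landlord proposes): the tenant can get 146.48 next round, worth 0.75 × 146.48 = 109.86 now, so the landlord offers 109.86, keeping 190.14.
Round 3 (the tenant proposes): the landlord can get 190.14 next round, worth 0.76 × 190.14 = 144.5064 now; the tenant offers that and keeps 155.4936.
Round 2 (the landlord proposes): the tenant can get 155.4936 next round, worth 0.75 × 155.4936 = 116.6202 now. The landlord offers 116.6202 and keeps 300 − 116.6202 = 183.3798.
Round 1 (the tenant proposes): the landlord can get 183.3798 next round, worth 0.76 × 183.3798 = 139.368648 now, so the tenant offers 139.368648, keeping 160.631352.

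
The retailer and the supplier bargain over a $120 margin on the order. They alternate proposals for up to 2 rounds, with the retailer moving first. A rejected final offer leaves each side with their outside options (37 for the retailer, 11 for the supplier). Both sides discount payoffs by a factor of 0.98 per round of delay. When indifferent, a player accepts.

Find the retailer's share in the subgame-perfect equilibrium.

Round 2 (the supplier proposes): the retailer gets 37 if talks fail, so the supplier offers 37 and keeps 83.
Round 1 (the retailer proposes): the supplier can get 83 next round, worth 0.98 × 83 = 81.34 now, so the retailer offers 81.34, keeping 38.66.

38.66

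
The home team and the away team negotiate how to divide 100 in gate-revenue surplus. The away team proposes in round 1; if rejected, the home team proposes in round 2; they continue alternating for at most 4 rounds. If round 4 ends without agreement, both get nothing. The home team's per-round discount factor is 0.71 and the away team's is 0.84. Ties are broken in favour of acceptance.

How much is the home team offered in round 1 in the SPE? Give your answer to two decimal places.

Solve by backward induction from round 4.
Round 4 (the home team proposes): the away team will accept anything ≥ 0, so the home team offers 0 and keeps 100.
Round 3 (the away team proposes): the home team can get 100 next round, worth 0.71 × 100 = 71 now. The away team offers 71 and keeps 100 − 71 = 29.
Round 2 (the home team proposes): the away team can get 29 next round, worth 0.84 × 29 = 24.36 now. The home team offers 24.36 and keeps 100 − 24.36 = 75.64.
Round 1 (the away team proposes): the home team can get 75.64 next round, worth 0.71 × 75.64 = 53.7044 now. The away team offers 53.7044 and keeps 100 − 53.7044 = 46.2956.

53.70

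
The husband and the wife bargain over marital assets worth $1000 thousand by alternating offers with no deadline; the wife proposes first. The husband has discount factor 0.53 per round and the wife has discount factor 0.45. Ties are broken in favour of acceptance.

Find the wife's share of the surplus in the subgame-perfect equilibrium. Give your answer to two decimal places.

617.20

Let x be the wife's share when the wife proposes and y be the husband's share when the husband proposes.
The husband accepts iff offered ≥ 0.53·y, so x = 1000 − 0.53y. Symmetrically y = 1000 − 0.45x.
Substituting: x = 1000 − 0.53(1000 − 0.45x), giving x(1 − 0.45·0.53) = 1000(1 − 0.53).
So x = 1000 × 0.47 / 0.7615 ≈ 617.2029, and the husband receives 1000 − x ≈ 382.7971.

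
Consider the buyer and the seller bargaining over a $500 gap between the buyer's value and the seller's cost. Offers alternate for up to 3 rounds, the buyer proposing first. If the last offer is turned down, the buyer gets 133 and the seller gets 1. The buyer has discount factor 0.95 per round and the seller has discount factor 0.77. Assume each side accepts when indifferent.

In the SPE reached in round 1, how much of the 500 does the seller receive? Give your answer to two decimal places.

19.98

By backward induction:
Round 3 (the buyer proposes): the seller gets 1 if talks fail, so the buyer offers 1 and keeps 499.
Round 2 (the seller proposes): the buyer can get 499 next round, worth 0.95 × 499 = 474.05 now; the seller offers that and keeps 25.95.
Round 1 (the buyer proposes): the seller can get 25.95 next round, worth 0.77 × 25.95 = 19.9815 now, so the buyer offers 19.9815, keeping 480.0185.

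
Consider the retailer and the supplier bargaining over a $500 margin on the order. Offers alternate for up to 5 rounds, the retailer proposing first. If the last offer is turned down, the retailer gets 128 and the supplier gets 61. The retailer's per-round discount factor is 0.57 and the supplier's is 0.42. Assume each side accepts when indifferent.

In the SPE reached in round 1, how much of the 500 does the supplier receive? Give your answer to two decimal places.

115.41

Round 5 (the retailer proposes): the supplier gets 61 if talks fail, so the retailer offers 61 and keeps 439.
Round 4 (the supplier proposes): the retailer can get 439 next round, worth 0.57 × 439 = 250.23 now. The supplier offers 250.23 and keeps 500 − 250.23 = 249.77.
Round 3 (the retailer proposes): the supplier can get 249.77 next round, worth 0.42 × 249.77 = 104.9034 now. The retailer offers 104.9034 and keeps 500 − 104.9034 = 395.0966.
Round 2 (the supplier proposes): the retailer can get 395.0966 next round, worth 0.57 × 395.0966 = 225.205062 now, so the supplier offers 225.205062, keeping 274.794938.
Round 1 (the retailer proposes): the supplier can get 274.794938 next round, worth 0.42 × 274.794938 = 115.41387396 now; the retailer offers that and keeps 384.58612604.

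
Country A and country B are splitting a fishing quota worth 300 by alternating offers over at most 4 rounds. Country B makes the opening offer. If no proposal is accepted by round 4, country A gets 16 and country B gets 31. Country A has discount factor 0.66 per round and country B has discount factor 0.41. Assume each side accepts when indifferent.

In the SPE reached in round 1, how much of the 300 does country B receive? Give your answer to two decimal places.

135.14

By backward induction:
Round 4 (country A proposes): country B gets 31 if talks fail, so country A offers 31 and keeps 269.
Round 3 (country B proposes): country A can get 269 next round, worth 0.66 × 269 = 177.54 now. Country B offers 177.54 and keeps 300 − 177.54 = 122.46.
Round 2 (country A proposes): country B can get 122.46 next round, worth 0.41 × 122.46 = 50.2086 now. Country A offers 50.2086 and keeps 300 − 50.2086 = 249.7914.
Round 1 (country B proposes): country A can get 249.7914 next round, worth 0.66 × 249.7914 = 164.862324 now. Country B offers 164.862324 and keeps 300 − 164.862324 = 135.137676.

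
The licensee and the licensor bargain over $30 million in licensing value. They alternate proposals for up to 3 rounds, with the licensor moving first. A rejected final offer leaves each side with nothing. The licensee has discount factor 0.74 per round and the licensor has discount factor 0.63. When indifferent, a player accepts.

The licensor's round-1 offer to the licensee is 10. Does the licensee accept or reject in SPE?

Accept

Round 3 (the licensor proposes): the licensee will accept anything ≥ 0, so the licensor offers 0 and keeps 30.
Round 2 (the licensee proposes): the licensor can get 30 next round, worth 0.63 × 30 = 18.9 now, so the licensee offers 18.9, keeping 11.1.
So by rejecting in round 1, the licensee gets 11.1 next round, worth 0.74 × 11.1 = 8.214 now.
Offer 10 ≥ 8.214, so the licensee accepts.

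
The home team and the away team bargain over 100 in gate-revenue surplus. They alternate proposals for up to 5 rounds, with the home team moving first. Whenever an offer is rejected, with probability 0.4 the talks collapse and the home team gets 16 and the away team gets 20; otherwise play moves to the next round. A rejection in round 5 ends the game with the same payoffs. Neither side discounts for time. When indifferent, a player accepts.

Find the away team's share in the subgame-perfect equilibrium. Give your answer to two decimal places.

Round 5 (the home team proposes): the away team gets 20 if talks fail, so the home team offers 20 and keeps 80.
Round 4 (the away team proposes): rejecting gives the home team an expected 0.6 × 80 + 0.4 × 16 = 54.4; the away team offers that and keeps 45.6.
Round 3 (the home team proposes): rejecting gives the away team an expected 0.6 × 45.6 + 0.4 × 20 = 35.36; the home team offers that and keeps 64.64.
Round 2 (the away team proposes): rejecting gives the home team an expected 0.6 × 64.64 + 0.4 × 16 = 45.184; the away team offers that and keeps 54.816.
Round 1 (the home team proposes): rejecting gives the away team an expected 0.6 × 54.816 + 0.4 × 20 = 40.8896, so the home team offers 40.8896, keeping 59.1104.

40.89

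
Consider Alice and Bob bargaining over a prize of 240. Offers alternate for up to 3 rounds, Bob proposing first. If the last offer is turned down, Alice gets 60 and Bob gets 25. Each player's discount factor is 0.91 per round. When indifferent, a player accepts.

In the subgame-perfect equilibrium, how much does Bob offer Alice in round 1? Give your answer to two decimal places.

69.34

Round 3 (Bob proposes): Alice gets 60 if talks fail, so Bob offers 60 and keeps 180.
Round 2 (Alice proposes): Bob can get 180 next round, worth 0.91 × 180 = 163.8 now; Alice offers that and keeps 76.2.
Round 1 (Bob proposes): Alice can get 76.2 next round, worth 0.91 × 76.2 = 69.342 now. Bob offers 69.342 and keeps 240 − 69.342 = 170.658.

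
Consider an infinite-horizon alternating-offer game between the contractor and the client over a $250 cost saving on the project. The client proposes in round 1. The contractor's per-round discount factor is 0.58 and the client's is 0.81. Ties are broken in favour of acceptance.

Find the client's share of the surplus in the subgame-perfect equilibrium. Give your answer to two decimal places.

In a stationary SPE each proposer offers the other exactly their discounted continuation value.
If the client keeps x when proposing and the contractor keeps y when proposing, then x = 250 − 0.58y and y = 250 − 0.81x.
Solving: x = 250(1 − 0.58) / (1 − 0.81·0.58) = 105 / 0.5302 ≈ 198.0385.
The contractor gets 250 − 198.0385 ≈ 51.9615.

198.04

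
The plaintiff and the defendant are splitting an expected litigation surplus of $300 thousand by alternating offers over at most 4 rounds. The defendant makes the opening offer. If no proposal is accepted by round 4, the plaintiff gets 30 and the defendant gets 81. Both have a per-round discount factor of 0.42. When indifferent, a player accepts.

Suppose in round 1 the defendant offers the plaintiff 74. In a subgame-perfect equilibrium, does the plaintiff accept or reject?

Round 4 (the plaintiff proposes): the defendant gets 81 if talks fail, so the plaintiff offers 81 and keeps 219.
Round 3 (the defendant proposes): the plaintiff can get 219 next round, worth 0.42 × 219 = 91.98 now. The defendant offers 91.98 and keeps 300 − 91.98 = 208.02.
Round 2 (the plaintiff proposes): the defendant can get 208.02 next round, worth 0.42 × 208.02 = 87.3684 now. The plaintiff offers 87.3684 and keeps 300 − 87.3684 = 212.6316.
So by rejecting in round 1, the plaintiff gets 212.6316 next round, worth 0.42 × 212.6316 = 89.305272 now.
Offer 74 < 89.305272, so the plaintiff rejects.

Reject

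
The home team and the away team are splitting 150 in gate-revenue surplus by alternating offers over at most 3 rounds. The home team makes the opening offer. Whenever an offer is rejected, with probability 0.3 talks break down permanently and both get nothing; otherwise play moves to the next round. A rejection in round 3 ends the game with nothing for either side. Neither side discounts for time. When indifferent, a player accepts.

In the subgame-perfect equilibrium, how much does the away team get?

31.5

Round 3 (the home team proposes): the away team will accept anything ≥ 0, so the home team offers 0 and keeps 150.
Round 2 (the away team proposes): rejecting gives the home team an expected 0.7 × 150 = 105, so the away team offers 105, keeping 45.
Round 1 (the home team proposes): rejecting gives the away team an expected 0.7 × 45 = 31.5, so the home team offers 31.5, keeping 118.5.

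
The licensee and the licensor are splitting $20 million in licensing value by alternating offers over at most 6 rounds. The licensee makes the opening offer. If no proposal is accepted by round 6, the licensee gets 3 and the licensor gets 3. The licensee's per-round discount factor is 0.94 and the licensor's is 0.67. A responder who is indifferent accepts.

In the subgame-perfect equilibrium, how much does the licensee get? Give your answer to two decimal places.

14.17

By backward induction:
Round 6 (the licensor proposes): the licensee gets 3 if talks fail, so the licensor offers 3 and keeps 17.
Round 5 (the licensee proposes): the licensor can get 17 next round, worth 0.67 × 17 = 11.39 now. The licensee offers 11.39 and keeps 20 − 11.39 = 8.61.
Round 4 (the licensor proposes): the licensee can get 8.61 next round, worth 0.94 × 8.61 = 8.0934 now. The licensor offers 8.0934 and keeps 20 − 8.0934 = 11.9066.
Round 3 (the licensee proposes): the licensor can get 11.9066 next round, worth 0.67 × 11.9066 = 7.977422 now; the licensee offers that and keeps 12.022578.
Round 2 (the licensor proposes): the licensee can get 12.022578 next round, worth 0.94 × 12.022578 = 11.30122332 now. The licensor offers 11.30122332 and keeps 20 − 11.30122332 = 8.69877668.
Round 1 (the licensee proposes): the licensor can get 8.69877668 next round, worth 0.67 × 8.69877668 = 5.8281803756 now, so the licensee offers 5.8281803756, keeping 14.1718196244.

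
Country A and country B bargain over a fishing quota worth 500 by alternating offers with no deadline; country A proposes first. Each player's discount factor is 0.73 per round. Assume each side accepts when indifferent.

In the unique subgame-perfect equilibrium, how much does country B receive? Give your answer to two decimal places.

210.98

When country A proposes, country B accepts any offer worth at least 0.73 times what country B would get by proposing next round; and vice versa.
This gives x = 500 − 0.73y and y = 500 − 0.73x, where x and y are each side's share when it proposes.
Hence (1 − 0.73·0.73)x = 500(1 − 0.73), i.e. 0.4671·x = 135.
x ≈ 289.0173; country B's share is 500 − x ≈ 210.9827.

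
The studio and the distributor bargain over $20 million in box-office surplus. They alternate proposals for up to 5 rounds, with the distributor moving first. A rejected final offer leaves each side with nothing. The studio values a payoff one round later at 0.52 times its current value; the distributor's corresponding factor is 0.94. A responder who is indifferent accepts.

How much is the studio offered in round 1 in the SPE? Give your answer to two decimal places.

0.93

Round 5 (the distributor proposes): the studio will accept anything ≥ 0, so the distributor offers 0 and keeps 20.
Round 4 (the studio proposes): the distributor can get 20 next round, worth 0.94 × 20 = 18.8 now, so the studio offers 18.8, keeping 1.2.
Round 3 (the distributor proposes): the studio can get 1.2 next round, worth 0.52 × 1.2 = 0.624 now; the distributor offers that and keeps 19.376.
Round 2 (the studio proposes): the distributor can get 19.376 next round, worth 0.94 × 19.376 = 18.21344 now. The studio offers 18.21344 and keeps 20 − 18.21344 = 1.78656.
Round 1 (the distributor proposes): the studio can get 1.78656 next round, worth 0.52 × 1.78656 = 0.9290112 now; the distributor offers that and keeps 19.0709888.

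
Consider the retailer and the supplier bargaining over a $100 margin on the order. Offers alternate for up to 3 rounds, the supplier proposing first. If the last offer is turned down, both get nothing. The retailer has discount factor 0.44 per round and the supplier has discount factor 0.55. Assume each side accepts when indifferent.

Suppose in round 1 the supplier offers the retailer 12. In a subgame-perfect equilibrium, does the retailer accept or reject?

Reject

Round 3 (the supplier proposes): the retailer will accept anything ≥ 0, so the supplier offers 0 and keeps 100.
Round 2 (the retailer proposes): the supplier can get 100 next round, worth 0.55 × 100 = 55 now. The retailer offers 55 and keeps 100 − 55 = 45.
So by rejecting in round 1, the retailer gets 45 next round, worth 0.44 × 45 = 19.8 now.
Offer 12 < 19.8, so the retailer rejects.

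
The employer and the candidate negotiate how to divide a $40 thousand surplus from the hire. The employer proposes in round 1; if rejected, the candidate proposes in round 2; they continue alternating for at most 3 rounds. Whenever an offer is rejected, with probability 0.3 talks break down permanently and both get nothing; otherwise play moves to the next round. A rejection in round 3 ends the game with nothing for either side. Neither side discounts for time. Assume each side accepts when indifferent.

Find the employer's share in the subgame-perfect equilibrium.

By backward induction:
Round 3 (the employer proposes): rejection yields 0 for the candidate; the employer offers 0 and keeps 40.
Round 2 (the candidate proposes): rejecting gives the employer an expected 0.7 × 40 = 28, so the candidate offers 28, keeping 12.
Round 1 (the employer proposes): rejecting gives the candidate an expected 0.7 × 12 = 8.4; the employer offers that and keeps 31.6.

31.6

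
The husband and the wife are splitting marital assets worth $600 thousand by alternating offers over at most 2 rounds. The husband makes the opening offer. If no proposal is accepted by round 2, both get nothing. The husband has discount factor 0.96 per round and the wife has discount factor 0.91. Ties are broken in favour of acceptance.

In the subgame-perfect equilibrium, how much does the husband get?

By backward induction:
Round 2 (the wife proposes): rejection yields 0 for the husband; the wife offers 0 and keeps 600.
Round 1 (the husband proposes): the wife can get 600 next round, worth 0.91 × 600 = 546 now. The husband offers 546 and keeps 600 − 546 = 54.

54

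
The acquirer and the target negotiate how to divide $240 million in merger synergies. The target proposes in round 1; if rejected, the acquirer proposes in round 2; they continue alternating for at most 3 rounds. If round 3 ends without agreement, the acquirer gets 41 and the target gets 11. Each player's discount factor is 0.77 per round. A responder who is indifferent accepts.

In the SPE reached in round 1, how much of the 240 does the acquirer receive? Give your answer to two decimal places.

66.81

Round 3 (the target proposes): the acquirer gets 41 if talks fail, so the target offers 41 and keeps 199.
Round 2 (the acquirer proposes): the target can get 199 next round, worth 0.77 × 199 = 153.23 now, so the acquirer offers 153.23, keeping 86.77.
Round 1 (the target proposes): the acquirer can get 86.77 next round, worth 0.77 × 86.77 = 66.8129 now, so the target offers 66.8129, keeping 173.1871.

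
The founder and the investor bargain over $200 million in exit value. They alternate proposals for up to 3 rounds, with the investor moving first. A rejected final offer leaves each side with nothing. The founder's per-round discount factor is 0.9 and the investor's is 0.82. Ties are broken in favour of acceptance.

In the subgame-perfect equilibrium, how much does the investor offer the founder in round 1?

Solve by backward induction from round 3.
Round 3 (the investor proposes): rejection yields 0 for the founder; the investor offers 0 and keeps 200.
Round 2 (the founder proposes): the investor can get 200 next round, worth 0.82 × 200 = 164 now, so the founder offers 164, keeping 36.
Round 1 (the investor proposes): the founder can get 36 next round, worth 0.9 × 36 = 32.4 now; the investor offers that and keeps 167.6.

32.4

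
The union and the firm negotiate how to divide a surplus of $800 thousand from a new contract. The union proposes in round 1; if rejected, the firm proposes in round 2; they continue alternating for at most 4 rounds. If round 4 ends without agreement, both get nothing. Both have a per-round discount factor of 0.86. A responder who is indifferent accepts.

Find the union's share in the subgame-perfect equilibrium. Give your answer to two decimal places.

194.84

Round 4 (the firm proposes): rejection yields 0 for the union; the firm offers 0 and keeps 800.
Round 3 (the union proposes): the firm can get 800 next round, worth 0.86 × 800 = 688 now. The union offers 688 and keeps 800 − 688 = 112.
Round 2 (the firm proposes): the union can get 112 next round, worth 0.86 × 112 = 96.32 now. The firm offers 96.32 and keeps 800 − 96.32 = 703.68.
Round 1 (the union proposes): the firm can get 703.68 next round, worth 0.86 × 703.68 = 605.1648 now; the union offers that and keeps 194.8352.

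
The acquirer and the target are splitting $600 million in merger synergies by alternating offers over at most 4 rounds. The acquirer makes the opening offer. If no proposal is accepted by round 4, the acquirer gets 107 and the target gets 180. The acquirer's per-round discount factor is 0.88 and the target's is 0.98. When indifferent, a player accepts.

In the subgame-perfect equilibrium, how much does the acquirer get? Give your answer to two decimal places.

Solve by backward induction from round 4.
Round 4 (the target proposes): the acquirer gets 107 if talks fail, so the target offers 107 and keeps 493.
Round 3 (the acquirer proposes): the target can get 493 next round, worth 0.98 × 493 = 483.14 now; the acquirer offers that and keeps 116.86.
Round 2 (the target proposes): the acquirer can get 116.86 next round, worth 0.88 × 116.86 = 102.8368 now, so the target offers 102.8368, keeping 497.1632.
Round 1 (the acquirer proposes): the target can get 497.1632 next round, worth 0.98 × 497.1632 = 487.219936 now, so the acquirer offers 487.219936, keeping 112.780064.

112.78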